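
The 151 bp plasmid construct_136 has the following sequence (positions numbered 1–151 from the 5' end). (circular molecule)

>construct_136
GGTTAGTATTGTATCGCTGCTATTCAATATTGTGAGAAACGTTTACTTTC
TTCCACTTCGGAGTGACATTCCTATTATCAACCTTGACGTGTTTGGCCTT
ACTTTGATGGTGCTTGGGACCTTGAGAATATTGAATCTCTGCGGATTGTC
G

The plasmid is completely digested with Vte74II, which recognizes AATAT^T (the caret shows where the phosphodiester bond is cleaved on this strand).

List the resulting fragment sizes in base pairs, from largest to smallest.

101, 50 bp

Vte74II sites (AATATT) start at positions 26, 127.
Vte74II cuts after base 5 of each site (before the last base), so after positions 30, 131.
Circular molecule, 2 cuts → 2 fragments:
  31–131 → 101 bp
  132–151 then 1–30 → 20 + 30 = 50 bp
Sorted largest to smallest: 101, 50 bp.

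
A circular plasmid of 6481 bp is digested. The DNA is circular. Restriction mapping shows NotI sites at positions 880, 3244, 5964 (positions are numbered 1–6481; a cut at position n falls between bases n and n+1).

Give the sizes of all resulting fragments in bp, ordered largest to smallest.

2720, 2364, 1397 bp

Circular molecule, 3 cuts → 3 fragments:
  3244 − 880 = 2364 bp
  5964 − 3244 = 2720 bp
  wrap: 6481 − 5964 + 880 = 1397 bp
Sorted largest to smallest: 2720, 2364, 1397 bp.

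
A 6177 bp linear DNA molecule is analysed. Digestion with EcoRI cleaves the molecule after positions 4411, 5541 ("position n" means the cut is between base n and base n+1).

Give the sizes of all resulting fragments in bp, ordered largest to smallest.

4411, 1130, 636 bp

Linear molecule, 2 cuts → 3 fragments:
  4411 − 0 = 4411 bp
  5541 − 4411 = 1130 bp
  6177 − 5541 = 636 bp
Sorted largest to smallest: 4411, 1130, 636 bp.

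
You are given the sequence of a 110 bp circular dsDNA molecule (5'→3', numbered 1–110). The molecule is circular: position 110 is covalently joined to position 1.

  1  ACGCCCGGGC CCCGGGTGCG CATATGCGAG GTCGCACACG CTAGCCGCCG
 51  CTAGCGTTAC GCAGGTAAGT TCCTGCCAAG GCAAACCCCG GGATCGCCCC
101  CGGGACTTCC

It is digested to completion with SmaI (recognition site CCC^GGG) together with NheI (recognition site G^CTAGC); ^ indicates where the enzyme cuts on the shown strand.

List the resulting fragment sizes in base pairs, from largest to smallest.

39, 27, 15, 12, 10, 7 bp

SmaI sites (CCCGGG) start at positions 4, 11, 87, 99.
SmaI cuts after base 3 of each site, so after positions 6, 13, 89, 101.
NheI sites (GCTAGC) start at positions 40, 50.
NheI cuts after the first base of each site, so after positions 40, 50.
Combined cut positions: 6, 13, 40, 50, 89, 101.
Circular molecule, 6 cuts → 6 fragments:
  7–13 → 7 bp
  14–40 → 27 bp
  41–50 → 10 bp
  51–89 → 39 bp
  90–101 → 12 bp
  102–110 then 1–6 → 9 + 6 = 15 bp
Sorted largest to smallest: 39, 27, 15, 12, 10, 7 bp.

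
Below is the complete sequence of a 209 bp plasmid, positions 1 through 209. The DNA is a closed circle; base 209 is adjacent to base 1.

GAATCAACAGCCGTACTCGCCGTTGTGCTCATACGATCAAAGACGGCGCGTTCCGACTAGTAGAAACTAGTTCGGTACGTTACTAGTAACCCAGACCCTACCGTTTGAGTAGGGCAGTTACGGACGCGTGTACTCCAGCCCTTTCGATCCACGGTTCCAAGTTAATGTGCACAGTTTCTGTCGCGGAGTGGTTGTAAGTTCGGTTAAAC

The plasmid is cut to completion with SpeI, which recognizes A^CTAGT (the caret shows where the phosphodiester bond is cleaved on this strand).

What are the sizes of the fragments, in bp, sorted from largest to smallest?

183, 16, 10 bp

SpeI sites (ACTAGT) start at positions 56, 66, 82.
SpeI cuts after the first base of each site, so after positions 56, 66, 82.
Circular molecule, 3 cuts → 3 fragments:
  57–66 → 10 bp
  67–82 → 16 bp
  83–209 then 1–56 → 127 + 56 = 183 bp
Sorted largest to smallest: 183, 16, 10 bp.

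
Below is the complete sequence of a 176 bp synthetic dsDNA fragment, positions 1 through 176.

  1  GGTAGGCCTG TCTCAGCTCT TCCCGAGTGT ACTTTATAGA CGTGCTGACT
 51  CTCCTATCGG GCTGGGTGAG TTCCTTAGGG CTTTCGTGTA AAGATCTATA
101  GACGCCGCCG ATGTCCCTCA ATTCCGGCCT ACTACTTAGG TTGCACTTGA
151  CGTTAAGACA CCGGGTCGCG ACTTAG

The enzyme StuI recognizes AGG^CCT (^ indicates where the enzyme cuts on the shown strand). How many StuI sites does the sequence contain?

1

AGGCCT occurs starting at position 4.
StuI cuts at 1 site.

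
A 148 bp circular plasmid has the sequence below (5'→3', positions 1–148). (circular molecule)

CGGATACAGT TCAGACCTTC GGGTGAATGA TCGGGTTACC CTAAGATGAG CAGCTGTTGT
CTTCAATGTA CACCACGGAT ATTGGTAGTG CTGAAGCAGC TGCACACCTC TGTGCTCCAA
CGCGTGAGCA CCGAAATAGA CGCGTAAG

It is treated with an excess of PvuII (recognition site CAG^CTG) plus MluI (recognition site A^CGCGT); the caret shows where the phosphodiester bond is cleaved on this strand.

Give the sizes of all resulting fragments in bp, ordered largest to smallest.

PvuII sites (CAGCTG) start at positions 51, 97.
PvuII cuts after base 3 of each site, so after positions 53, 99.
MluI sites (ACGCGT) start at positions 120, 140.
MluI cuts after the first base of each site, so after positions 120, 140.
Combined cut positions: 53, 99, 120, 140.
Circular molecule, 4 cuts → 4 fragments:
  54–99 → 46 bp
  100–120 → 21 bp
  121–140 → 20 bp
  141–148 then 1–53 → 8 + 53 = 61 bp
Sorted largest to smallest: 61, 46, 21, 20 bp.

61, 46, 21, 20 bp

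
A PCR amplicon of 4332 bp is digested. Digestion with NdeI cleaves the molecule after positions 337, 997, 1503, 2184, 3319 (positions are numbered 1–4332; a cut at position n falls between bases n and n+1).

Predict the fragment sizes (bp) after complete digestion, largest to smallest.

1135, 1013, 681, 660, 506, 337 bp

Linear molecule, 5 cuts → 6 fragments:
  337 − 0 = 337 bp
  997 − 337 = 660 bp
  1503 − 997 = 506 bp
  2184 − 1503 = 681 bp
  3319 − 2184 = 1135 bp
  4332 − 3319 = 1013 bp
Sorted largest to smallest: 1135, 1013, 681, 660, 506, 337 bp.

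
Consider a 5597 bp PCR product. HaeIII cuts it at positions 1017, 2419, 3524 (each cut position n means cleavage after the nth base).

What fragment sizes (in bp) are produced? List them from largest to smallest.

2073, 1402, 1105, 1017 bp

Linear molecule, 3 cuts → 4 fragments:
  1017 − 0 = 1017 bp
  2419 − 1017 = 1402 bp
  3524 − 2419 = 1105 bp
  5597 − 3524 = 2073 bp
Sorted largest to smallest: 2073, 1402, 1105, 1017 bp.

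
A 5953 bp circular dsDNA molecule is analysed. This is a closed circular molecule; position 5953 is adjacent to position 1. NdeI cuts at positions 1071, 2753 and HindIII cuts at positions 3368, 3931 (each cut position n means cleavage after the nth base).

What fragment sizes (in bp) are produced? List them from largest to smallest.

3093, 1682, 615, 563 bp

Combined cut positions (sorted): 1071, 2753, 3368, 3931.
Circular molecule, 4 cuts → 4 fragments:
  2753 − 1071 = 1682 bp
  3368 − 2753 = 615 bp
  3931 − 3368 = 563 bp
  wrap: 5953 − 3931 + 1071 = 3093 bp
Sorted largest to smallest: 3093, 1682, 615, 563 bp.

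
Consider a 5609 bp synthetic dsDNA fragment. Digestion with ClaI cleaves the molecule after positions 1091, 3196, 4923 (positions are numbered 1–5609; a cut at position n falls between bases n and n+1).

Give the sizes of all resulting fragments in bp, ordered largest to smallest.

2105, 1727, 1091, 686 bp

Linear molecule, 3 cuts → 4 fragments:
  1091 − 0 = 1091 bp
  3196 − 1091 = 2105 bp
  4923 − 3196 = 1727 bp
  5609 − 4923 = 686 bp
Sorted largest to smallest: 2105, 1727, 1091, 686 bp.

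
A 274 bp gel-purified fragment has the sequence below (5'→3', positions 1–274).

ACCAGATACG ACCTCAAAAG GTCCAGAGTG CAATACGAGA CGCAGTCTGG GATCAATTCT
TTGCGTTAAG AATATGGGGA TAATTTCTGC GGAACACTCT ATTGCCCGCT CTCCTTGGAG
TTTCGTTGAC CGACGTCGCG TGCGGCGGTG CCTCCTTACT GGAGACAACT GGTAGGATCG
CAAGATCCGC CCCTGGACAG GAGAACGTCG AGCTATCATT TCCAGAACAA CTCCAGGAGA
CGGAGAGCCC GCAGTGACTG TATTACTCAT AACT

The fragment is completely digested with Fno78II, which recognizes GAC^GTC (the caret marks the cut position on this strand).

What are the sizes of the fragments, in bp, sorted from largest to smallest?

The Fno78II site (GACGTC) starts at position 132.
Fno78II cuts after base 3 of each site, so after position 134.
Linear molecule, 1 cut → 2 fragments:
  1–134 → 134 bp
  135–274 → 140 bp
Sorted largest to smallest: 140, 134 bp.

140, 134 bp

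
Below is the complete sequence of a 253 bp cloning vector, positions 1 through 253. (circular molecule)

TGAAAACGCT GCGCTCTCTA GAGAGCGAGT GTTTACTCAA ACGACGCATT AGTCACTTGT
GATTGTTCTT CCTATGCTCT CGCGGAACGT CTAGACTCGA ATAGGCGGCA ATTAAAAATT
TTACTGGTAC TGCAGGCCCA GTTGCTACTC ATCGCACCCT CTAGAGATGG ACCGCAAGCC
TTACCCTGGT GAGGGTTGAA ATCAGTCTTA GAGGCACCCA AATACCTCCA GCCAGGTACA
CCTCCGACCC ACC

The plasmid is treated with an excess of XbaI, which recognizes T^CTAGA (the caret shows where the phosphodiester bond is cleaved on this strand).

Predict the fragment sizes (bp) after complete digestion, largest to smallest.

110, 73, 70 bp

XbaI sites (TCTAGA) start at positions 17, 90, 160.
XbaI cuts after the first base of each site, so after positions 17, 90, 160.
Circular molecule, 3 cuts → 3 fragments:
  18–90 → 73 bp
  91–160 → 70 bp
  161–253 then 1–17 → 93 + 17 = 110 bp
Sorted largest to smallest: 110, 73, 70 bp.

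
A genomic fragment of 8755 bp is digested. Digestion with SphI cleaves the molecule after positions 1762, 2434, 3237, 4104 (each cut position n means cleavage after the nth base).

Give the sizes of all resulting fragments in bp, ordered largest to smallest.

Linear molecule, 4 cuts → 5 fragments:
  1762 − 0 = 1762 bp
  2434 − 1762 = 672 bp
  3237 − 2434 = 803 bp
  4104 − 3237 = 867 bp
  8755 − 4104 = 4651 bp
Sorted largest to smallest: 4651, 1762, 867, 803, 672 bp.

4651, 1762, 867, 803, 672 bp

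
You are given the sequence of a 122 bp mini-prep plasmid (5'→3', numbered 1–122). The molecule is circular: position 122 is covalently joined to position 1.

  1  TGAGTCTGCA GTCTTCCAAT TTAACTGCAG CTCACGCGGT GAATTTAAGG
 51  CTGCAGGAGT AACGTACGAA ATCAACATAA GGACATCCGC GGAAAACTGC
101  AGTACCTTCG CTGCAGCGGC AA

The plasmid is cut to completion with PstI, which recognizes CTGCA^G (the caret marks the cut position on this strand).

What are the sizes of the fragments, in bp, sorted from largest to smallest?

46, 26, 19, 17, 14 bp

PstI sites (CTGCAG) start at positions 6, 25, 51, 97, 111.
PstI cuts after base 5 of each site (before the last base), so after positions 10, 29, 55, 101, 115.
Circular molecule, 5 cuts → 5 fragments:
  11–29 → 19 bp
  30–55 → 26 bp
  56–101 → 46 bp
  102–115 → 14 bp
  116–122 then 1–10 → 7 + 10 = 17 bp
Sorted largest to smallest: 46, 26, 19, 17, 14 bp.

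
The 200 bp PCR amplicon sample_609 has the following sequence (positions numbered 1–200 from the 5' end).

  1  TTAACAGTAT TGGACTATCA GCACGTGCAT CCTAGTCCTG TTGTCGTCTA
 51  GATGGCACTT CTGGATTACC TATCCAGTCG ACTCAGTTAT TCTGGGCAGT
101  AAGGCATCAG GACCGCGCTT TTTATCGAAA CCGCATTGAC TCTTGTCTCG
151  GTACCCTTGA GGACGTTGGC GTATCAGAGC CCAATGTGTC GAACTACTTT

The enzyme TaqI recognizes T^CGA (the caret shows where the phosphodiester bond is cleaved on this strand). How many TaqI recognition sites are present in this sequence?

3

TCGA occurs starting at positions 78, 125, 189.
TaqI cuts at 3 sites.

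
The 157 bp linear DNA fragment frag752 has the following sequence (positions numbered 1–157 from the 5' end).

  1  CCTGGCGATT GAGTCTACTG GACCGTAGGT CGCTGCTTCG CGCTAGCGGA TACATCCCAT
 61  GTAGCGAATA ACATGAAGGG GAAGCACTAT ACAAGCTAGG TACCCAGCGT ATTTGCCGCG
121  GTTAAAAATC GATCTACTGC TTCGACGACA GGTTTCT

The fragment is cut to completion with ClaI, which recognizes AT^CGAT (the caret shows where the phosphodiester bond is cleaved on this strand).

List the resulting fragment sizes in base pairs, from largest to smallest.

The ClaI site (ATCGAT) starts at position 128.
ClaI cuts after base 2 of each site, so after position 129.
Linear molecule, 1 cut → 2 fragments:
  1–129 → 129 bp
  130–157 → 28 bp
Sorted largest to smallest: 129, 28 bp.

129, 28 bp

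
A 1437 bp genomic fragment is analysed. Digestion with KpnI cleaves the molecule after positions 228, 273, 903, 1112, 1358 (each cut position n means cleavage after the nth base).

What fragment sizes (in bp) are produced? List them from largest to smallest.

Linear molecule, 5 cuts → 6 fragments:
  228 − 0 = 228 bp
  273 − 228 = 45 bp
  903 − 273 = 630 bp
  1112 − 903 = 209 bp
  1358 − 1112 = 246 bp
  1437 − 1358 = 79 bp
Sorted largest to smallest: 630, 246, 228, 209, 79, 45 bp.

630, 246, 228, 209, 79, 45 bp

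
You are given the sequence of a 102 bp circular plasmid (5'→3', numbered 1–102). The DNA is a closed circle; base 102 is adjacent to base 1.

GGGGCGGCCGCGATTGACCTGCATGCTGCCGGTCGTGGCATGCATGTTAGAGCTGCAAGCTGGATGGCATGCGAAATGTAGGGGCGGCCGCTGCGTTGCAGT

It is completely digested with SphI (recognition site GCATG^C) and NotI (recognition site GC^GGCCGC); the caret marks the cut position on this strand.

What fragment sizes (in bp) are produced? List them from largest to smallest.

29, 22, 20, 17, 14 bp

SphI sites (GCATGC) start at positions 21, 38, 67.
SphI cuts after base 5 of each site (before the last base), so after positions 25, 42, 71.
NotI sites (GCGGCCGC) start at positions 4, 84.
NotI cuts after base 2 of each site, so after positions 5, 85.
Combined cut positions: 5, 25, 42, 71, 85.
Circular molecule, 5 cuts → 5 fragments:
  6–25 → 20 bp
  26–42 → 17 bp
  43–71 → 29 bp
  72–85 → 14 bp
  86–102 then 1–5 → 17 + 5 = 22 bp
Sorted largest to smallest: 29, 22, 20, 17, 14 bp.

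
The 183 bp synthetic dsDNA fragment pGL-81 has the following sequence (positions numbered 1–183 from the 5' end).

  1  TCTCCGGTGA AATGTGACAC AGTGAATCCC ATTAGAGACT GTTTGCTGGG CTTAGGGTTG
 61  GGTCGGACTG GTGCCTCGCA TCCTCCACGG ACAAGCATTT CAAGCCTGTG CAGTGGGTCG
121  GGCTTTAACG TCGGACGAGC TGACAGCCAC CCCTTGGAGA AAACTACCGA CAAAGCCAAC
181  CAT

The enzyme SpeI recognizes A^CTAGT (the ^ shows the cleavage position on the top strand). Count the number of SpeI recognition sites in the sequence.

0

No occurrence of ACTAGT is present in the sequence.
SpeI does not cut: 0 sites.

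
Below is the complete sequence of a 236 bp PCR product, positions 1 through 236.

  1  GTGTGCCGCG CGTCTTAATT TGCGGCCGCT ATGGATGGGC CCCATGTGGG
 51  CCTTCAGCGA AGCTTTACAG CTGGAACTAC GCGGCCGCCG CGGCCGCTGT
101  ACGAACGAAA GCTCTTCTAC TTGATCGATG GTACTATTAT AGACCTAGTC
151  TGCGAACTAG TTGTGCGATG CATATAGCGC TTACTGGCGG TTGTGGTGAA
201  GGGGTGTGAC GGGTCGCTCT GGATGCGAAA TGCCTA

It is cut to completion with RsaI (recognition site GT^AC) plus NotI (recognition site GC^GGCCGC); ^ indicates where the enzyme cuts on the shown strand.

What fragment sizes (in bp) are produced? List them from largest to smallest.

104, 59, 32, 23, 9, 9 bp

RsaI sites (GTAC) start at positions 99, 131.
RsaI cuts after base 2 of each site, so after positions 100, 132.
NotI sites (GCGGCCGC) start at positions 22, 81, 90.
NotI cuts after base 2 of each site, so after positions 23, 82, 91.
Combined cut positions: 23, 82, 91, 100, 132.
Linear molecule, 5 cuts → 6 fragments:
  1–23 → 23 bp
  24–82 → 59 bp
  83–91 → 9 bp
  92–100 → 9 bp
  101–132 → 32 bp
  133–236 → 104 bp
Sorted largest to smallest: 104, 59, 32, 23, 9, 9 bp.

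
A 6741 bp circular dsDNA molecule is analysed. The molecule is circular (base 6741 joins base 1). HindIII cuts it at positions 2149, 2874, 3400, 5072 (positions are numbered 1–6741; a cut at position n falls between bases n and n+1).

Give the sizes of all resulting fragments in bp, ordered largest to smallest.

3818, 1672, 725, 526 bp

Circular molecule, 4 cuts → 4 fragments:
  2874 − 2149 = 725 bp
  3400 − 2874 = 526 bp
  5072 − 3400 = 1672 bp
  wrap: 6741 − 5072 + 2149 = 3818 bp
Sorted largest to smallest: 3818, 1672, 725, 526 bp.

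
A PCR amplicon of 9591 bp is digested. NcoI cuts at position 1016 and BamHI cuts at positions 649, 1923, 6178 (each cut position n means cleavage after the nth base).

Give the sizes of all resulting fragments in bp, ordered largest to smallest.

Combined cut positions (sorted): 649, 1016, 1923, 6178.
Linear molecule, 4 cuts → 5 fragments:
  649 − 0 = 649 bp
  1016 − 649 = 367 bp
  1923 − 1016 = 907 bp
  6178 − 1923 = 4255 bp
  9591 − 6178 = 3413 bp
Sorted largest to smallest: 4255, 3413, 907, 649, 367 bp.

4255, 3413, 907, 649, 367 bp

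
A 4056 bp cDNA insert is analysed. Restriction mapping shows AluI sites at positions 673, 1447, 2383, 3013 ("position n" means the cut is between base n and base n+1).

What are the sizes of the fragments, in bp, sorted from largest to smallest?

1043, 936, 774, 673, 630 bp

Linear molecule, 4 cuts → 5 fragments:
  673 − 0 = 673 bp
  1447 − 673 = 774 bp
  2383 − 1447 = 936 bp
  3013 − 2383 = 630 bp
  4056 − 3013 = 1043 bp
Sorted largest to smallest: 1043, 936, 774, 673, 630 bp.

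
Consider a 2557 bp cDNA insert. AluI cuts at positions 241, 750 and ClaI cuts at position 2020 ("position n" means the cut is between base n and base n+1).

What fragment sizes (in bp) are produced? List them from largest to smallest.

1270, 537, 509, 241 bp

Combined cut positions (sorted): 241, 750, 2020.
Linear molecule, 3 cuts → 4 fragments:
  241 − 0 = 241 bp
  750 − 241 = 509 bp
  2020 − 750 = 1270 bp
  2557 − 2020 = 537 bp
Sorted largest to smallest: 1270, 537, 509, 241 bp.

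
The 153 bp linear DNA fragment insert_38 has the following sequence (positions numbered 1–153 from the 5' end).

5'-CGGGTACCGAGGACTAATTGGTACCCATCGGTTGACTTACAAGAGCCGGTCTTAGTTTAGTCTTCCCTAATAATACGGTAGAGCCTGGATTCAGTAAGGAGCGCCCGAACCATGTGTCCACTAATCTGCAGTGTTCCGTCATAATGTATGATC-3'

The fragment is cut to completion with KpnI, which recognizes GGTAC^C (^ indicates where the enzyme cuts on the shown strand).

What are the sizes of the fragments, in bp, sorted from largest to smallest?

129, 17, 7 bp

KpnI sites (GGTACC) start at positions 3, 20.
KpnI cuts after base 5 of each site (before the last base), so after positions 7, 24.
Linear molecule, 2 cuts → 3 fragments:
  1–7 → 7 bp
  8–24 → 17 bp
  25–153 → 129 bp
Sorted largest to smallest: 129, 17, 7 bp.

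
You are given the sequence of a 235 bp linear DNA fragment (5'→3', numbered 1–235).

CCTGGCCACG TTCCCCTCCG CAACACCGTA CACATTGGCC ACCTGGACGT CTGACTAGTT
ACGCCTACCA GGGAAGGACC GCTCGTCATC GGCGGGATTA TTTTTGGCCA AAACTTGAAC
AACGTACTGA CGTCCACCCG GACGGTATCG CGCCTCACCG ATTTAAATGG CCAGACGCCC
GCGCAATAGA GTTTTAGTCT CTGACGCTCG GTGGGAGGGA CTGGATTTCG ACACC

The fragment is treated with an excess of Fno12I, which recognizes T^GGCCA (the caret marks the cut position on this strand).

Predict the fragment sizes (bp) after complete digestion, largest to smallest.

69, 67, 63, 33, 3 bp

Fno12I sites (TGGCCA) start at positions 3, 36, 105, 168.
Fno12I cuts after the first base of each site, so after positions 3, 36, 105, 168.
Linear molecule, 4 cuts → 5 fragments:
  1–3 → 3 bp
  4–36 → 33 bp
  37–105 → 69 bp
  106–168 → 63 bp
  169–235 → 67 bp
Sorted largest to smallest: 69, 67, 63, 33, 3 bp.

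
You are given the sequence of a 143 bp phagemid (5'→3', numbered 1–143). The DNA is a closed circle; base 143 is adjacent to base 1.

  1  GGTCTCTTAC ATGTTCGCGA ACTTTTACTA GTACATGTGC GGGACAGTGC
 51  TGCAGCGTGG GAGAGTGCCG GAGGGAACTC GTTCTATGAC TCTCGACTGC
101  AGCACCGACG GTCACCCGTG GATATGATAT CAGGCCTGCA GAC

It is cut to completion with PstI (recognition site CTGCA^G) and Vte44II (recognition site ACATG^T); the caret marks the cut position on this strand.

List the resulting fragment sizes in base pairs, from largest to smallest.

47, 39, 24, 17, 16 bp

PstI sites (CTGCAG) start at positions 50, 97, 136.
PstI cuts after base 5 of each site (before the last base), so after positions 54, 101, 140.
Vte44II sites (ACATGT) start at positions 9, 33.
Vte44II cuts after base 5 of each site (before the last base), so after positions 13, 37.
Combined cut positions: 13, 37, 54, 101, 140.
Circular molecule, 5 cuts → 5 fragments:
  14–37 → 24 bp
  38–54 → 17 bp
  55–101 → 47 bp
  102–140 → 39 bp
  141–143 then 1–13 → 3 + 13 = 16 bp
Sorted largest to smallest: 47, 39, 24, 17, 16 bp.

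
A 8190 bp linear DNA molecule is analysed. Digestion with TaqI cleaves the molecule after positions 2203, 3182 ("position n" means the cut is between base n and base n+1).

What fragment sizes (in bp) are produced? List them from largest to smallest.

Linear molecule, 2 cuts → 3 fragments:
  2203 − 0 = 2203 bp
  3182 − 2203 = 979 bp
  8190 − 3182 = 5008 bp
Sorted largest to smallest: 5008, 2203, 979 bp.

5008, 2203, 979 bp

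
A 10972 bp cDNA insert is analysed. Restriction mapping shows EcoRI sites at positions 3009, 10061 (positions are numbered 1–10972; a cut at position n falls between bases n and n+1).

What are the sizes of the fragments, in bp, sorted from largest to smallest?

Linear molecule, 2 cuts → 3 fragments:
  3009 − 0 = 3009 bp
  10061 − 3009 = 7052 bp
  10972 − 10061 = 911 bp
Sorted largest to smallest: 7052, 3009, 911 bp.

7052, 3009, 911 bp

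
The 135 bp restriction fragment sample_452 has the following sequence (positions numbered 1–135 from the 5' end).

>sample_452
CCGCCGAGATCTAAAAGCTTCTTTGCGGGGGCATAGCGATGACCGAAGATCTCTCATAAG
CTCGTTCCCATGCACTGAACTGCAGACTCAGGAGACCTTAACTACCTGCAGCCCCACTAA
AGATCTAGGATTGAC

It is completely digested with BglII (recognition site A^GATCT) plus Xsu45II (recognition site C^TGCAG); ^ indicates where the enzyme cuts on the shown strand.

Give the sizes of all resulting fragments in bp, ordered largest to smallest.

40, 33, 26, 15, 14, 7 bp

BglII sites (AGATCT) start at positions 7, 47, 121.
BglII cuts after the first base of each site, so after positions 7, 47, 121.
Xsu45II sites (CTGCAG) start at positions 80, 106.
Xsu45II cuts after the first base of each site, so after positions 80, 106.
Combined cut positions: 7, 47, 80, 106, 121.
Linear molecule, 5 cuts → 6 fragments:
  1–7 → 7 bp
  8–47 → 40 bp
  48–80 → 33 bp
  81–106 → 26 bp
  107–121 → 15 bp
  122–135 → 14 bp
Sorted largest to smallest: 40, 33, 26, 15, 14, 7 bp.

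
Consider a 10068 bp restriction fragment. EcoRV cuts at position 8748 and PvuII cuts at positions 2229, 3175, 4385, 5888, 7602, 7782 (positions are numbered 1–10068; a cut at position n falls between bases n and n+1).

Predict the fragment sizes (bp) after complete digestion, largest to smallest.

2229, 1714, 1503, 1320, 1210, 966, 946, 180 bp

Combined cut positions (sorted): 2229, 3175, 4385, 5888, 7602, 7782, 8748.
Linear molecule, 7 cuts → 8 fragments:
  2229 − 0 = 2229 bp
  3175 − 2229 = 946 bp
  4385 − 3175 = 1210 bp
  5888 − 4385 = 1503 bp
  7602 − 5888 = 1714 bp
  7782 − 7602 = 180 bp
  8748 − 7782 = 966 bp
  10068 − 8748 = 1320 bp
Sorted largest to smallest: 2229, 1714, 1503, 1320, 1210, 966, 946, 180 bp.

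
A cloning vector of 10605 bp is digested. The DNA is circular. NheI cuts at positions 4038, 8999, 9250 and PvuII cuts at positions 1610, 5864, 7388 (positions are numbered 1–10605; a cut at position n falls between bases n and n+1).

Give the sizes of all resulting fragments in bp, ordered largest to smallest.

2965, 2428, 1826, 1611, 1524, 251 bp

Combined cut positions (sorted): 1610, 4038, 5864, 7388, 8999, 9250.
Circular molecule, 6 cuts → 6 fragments:
  4038 − 1610 = 2428 bp
  5864 − 4038 = 1826 bp
  7388 − 5864 = 1524 bp
  8999 − 7388 = 1611 bp
  9250 − 8999 = 251 bp
  wrap: 10605 − 9250 + 1610 = 2965 bp
Sorted largest to smallest: 2965, 2428, 1826, 1611, 1524, 251 bp.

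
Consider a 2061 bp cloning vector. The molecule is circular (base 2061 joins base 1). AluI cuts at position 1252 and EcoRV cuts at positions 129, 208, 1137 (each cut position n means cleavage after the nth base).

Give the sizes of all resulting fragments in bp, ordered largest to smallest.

938, 929, 115, 79 bp

Combined cut positions (sorted): 129, 208, 1137, 1252.
Circular molecule, 4 cuts → 4 fragments:
  208 − 129 = 79 bp
  1137 − 208 = 929 bp
  1252 − 1137 = 115 bp
  wrap: 2061 − 1252 + 129 = 938 bp
Sorted largest to smallest: 938, 929, 115, 79 bp.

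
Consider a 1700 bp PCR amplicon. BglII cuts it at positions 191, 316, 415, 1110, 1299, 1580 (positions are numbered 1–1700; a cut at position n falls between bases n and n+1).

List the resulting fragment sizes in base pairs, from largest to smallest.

695, 281, 191, 189, 125, 120, 99 bp

Linear molecule, 6 cuts → 7 fragments:
  191 − 0 = 191 bp
  316 − 191 = 125 bp
  415 − 316 = 99 bp
  1110 − 415 = 695 bp
  1299 − 1110 = 189 bp
  1580 − 1299 = 281 bp
  1700 − 1580 = 120 bp
Sorted largest to smallest: 695, 281, 191, 189, 125, 120, 99 bp.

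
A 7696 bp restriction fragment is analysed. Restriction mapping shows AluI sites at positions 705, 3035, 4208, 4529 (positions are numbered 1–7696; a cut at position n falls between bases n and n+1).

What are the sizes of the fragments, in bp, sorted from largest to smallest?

Linear molecule, 4 cuts → 5 fragments:
  705 − 0 = 705 bp
  3035 − 705 = 2330 bp
  4208 − 3035 = 1173 bp
  4529 − 4208 = 321 bp
  7696 − 4529 = 3167 bp
Sorted largest to smallest: 3167, 2330, 1173, 705, 321 bp.

3167, 2330, 1173, 705, 321 bp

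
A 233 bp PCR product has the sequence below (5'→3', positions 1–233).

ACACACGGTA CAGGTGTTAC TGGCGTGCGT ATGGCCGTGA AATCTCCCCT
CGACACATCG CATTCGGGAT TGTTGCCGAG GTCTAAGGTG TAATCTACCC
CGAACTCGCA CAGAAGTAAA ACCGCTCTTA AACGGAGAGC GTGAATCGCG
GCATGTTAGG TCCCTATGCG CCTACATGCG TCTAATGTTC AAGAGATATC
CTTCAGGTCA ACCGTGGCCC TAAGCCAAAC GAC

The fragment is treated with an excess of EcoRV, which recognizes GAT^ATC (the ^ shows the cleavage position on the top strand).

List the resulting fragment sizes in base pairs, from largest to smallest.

197, 36 bp

The EcoRV site (GATATC) starts at position 195.
EcoRV cuts after base 3 of each site, so after position 197.
Linear molecule, 1 cut → 2 fragments:
  1–197 → 197 bp
  198–233 → 36 bp
Sorted largest to smallest: 197, 36 bp.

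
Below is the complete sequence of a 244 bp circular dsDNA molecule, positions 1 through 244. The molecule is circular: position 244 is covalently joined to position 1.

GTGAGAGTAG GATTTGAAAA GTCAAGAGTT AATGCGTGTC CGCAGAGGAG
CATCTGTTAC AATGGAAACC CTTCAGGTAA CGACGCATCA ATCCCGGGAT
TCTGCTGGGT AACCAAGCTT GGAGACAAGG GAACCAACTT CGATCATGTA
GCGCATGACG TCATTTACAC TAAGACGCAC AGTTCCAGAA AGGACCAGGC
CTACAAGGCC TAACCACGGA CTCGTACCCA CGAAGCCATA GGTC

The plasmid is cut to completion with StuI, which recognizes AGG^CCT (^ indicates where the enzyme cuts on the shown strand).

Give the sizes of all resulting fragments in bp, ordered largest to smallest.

StuI sites (AGGCCT) start at positions 197, 206.
StuI cuts after base 3 of each site, so after positions 199, 208.
Circular molecule, 2 cuts → 2 fragments:
  200–208 → 9 bp
  209–244 then 1–199 → 36 + 199 = 235 bp
Sorted largest to smallest: 235, 9 bp.

235, 9 bp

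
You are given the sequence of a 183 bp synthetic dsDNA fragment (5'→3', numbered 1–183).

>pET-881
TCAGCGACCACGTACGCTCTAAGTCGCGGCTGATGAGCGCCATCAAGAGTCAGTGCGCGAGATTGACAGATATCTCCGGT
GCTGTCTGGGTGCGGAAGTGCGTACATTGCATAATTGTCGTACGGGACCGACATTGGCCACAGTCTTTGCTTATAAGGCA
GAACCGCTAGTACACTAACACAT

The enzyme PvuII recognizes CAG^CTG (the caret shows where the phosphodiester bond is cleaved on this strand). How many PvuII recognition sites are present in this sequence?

0

No occurrence of CAGCTG is present in the sequence.
PvuII does not cut: 0 sites.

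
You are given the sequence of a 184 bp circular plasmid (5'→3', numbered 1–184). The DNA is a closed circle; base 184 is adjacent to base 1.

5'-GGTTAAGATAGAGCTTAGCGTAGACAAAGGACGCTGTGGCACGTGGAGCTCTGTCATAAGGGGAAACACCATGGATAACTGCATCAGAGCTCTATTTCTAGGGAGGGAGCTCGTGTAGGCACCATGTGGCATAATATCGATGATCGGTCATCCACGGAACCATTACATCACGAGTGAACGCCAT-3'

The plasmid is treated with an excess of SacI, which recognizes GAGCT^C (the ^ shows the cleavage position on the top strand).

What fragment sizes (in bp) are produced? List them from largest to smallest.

123, 41, 20 bp

SacI sites (GAGCTC) start at positions 46, 87, 107.
SacI cuts after base 5 of each site (before the last base), so after positions 50, 91, 111.
Circular molecule, 3 cuts → 3 fragments:
  51–91 → 41 bp
  92–111 → 20 bp
  112–184 then 1–50 → 73 + 50 = 123 bp
Sorted largest to smallest: 123, 41, 20 bp.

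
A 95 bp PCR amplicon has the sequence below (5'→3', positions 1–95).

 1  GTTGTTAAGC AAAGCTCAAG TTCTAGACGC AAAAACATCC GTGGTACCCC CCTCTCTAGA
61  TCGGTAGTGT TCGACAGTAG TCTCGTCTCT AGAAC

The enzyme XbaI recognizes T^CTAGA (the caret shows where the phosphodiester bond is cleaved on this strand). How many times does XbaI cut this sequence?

TCTAGA occurs starting at positions 22, 55, 88.
XbaI cuts at 3 sites.

3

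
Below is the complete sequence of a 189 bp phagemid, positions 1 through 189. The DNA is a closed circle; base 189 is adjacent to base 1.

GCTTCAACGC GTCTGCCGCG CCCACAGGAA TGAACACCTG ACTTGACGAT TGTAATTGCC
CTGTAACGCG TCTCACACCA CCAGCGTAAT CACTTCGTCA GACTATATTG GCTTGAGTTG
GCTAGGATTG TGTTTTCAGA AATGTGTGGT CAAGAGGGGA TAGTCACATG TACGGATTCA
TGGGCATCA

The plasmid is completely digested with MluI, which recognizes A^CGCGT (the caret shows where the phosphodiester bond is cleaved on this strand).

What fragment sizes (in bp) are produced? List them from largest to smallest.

130, 59 bp

MluI sites (ACGCGT) start at positions 7, 66.
MluI cuts after the first base of each site, so after positions 7, 66.
Circular molecule, 2 cuts → 2 fragments:
  8–66 → 59 bp
  67–189 then 1–7 → 123 + 7 = 130 bp
Sorted largest to smallest: 130, 59 bp.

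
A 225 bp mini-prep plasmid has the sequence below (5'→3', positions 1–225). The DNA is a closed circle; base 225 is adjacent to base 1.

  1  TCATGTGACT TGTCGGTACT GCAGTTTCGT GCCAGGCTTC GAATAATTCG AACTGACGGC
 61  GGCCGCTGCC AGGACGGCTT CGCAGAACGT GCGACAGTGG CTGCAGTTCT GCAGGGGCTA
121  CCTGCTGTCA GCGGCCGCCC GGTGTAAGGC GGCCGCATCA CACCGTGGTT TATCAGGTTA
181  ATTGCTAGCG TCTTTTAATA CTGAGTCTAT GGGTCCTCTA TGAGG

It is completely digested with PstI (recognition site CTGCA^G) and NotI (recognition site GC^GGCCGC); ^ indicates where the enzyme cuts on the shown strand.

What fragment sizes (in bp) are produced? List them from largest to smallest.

98, 45, 37, 19, 18, 8 bp

PstI sites (CTGCAG) start at positions 19, 101, 109.
PstI cuts after base 5 of each site (before the last base), so after positions 23, 105, 113.
NotI sites (GCGGCCGC) start at positions 59, 131, 149.
NotI cuts after base 2 of each site, so after positions 60, 132, 150.
Combined cut positions: 23, 60, 105, 113, 132, 150.
Circular molecule, 6 cuts → 6 fragments:
  24–60 → 37 bp
  61–105 → 45 bp
  106–113 → 8 bp
  114–132 → 19 bp
  133–150 → 18 bp
  151–225 then 1–23 → 75 + 23 = 98 bp
Sorted largest to smallest: 98, 45, 37, 19, 18, 8 bp.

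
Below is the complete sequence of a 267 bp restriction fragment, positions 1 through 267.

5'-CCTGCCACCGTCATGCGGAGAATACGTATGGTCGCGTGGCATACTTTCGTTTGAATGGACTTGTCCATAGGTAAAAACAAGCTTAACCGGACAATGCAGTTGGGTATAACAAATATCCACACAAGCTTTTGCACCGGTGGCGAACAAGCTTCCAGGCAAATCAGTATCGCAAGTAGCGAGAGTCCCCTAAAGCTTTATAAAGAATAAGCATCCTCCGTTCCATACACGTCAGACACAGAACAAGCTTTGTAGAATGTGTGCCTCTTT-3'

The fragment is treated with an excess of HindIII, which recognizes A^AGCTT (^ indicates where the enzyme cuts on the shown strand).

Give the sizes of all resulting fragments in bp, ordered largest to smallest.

79, 52, 44, 44, 25, 23 bp

HindIII sites (AAGCTT) start at positions 79, 123, 146, 190, 242.
HindIII cuts after the first base of each site, so after positions 79, 123, 146, 190, 242.
Linear molecule, 5 cuts → 6 fragments:
  1–79 → 79 bp
  80–123 → 44 bp
  124–146 → 23 bp
  147–190 → 44 bp
  191–242 → 52 bp
  243–267 → 25 bp
Sorted largest to smallest: 79, 52, 44, 44, 25, 23 bp.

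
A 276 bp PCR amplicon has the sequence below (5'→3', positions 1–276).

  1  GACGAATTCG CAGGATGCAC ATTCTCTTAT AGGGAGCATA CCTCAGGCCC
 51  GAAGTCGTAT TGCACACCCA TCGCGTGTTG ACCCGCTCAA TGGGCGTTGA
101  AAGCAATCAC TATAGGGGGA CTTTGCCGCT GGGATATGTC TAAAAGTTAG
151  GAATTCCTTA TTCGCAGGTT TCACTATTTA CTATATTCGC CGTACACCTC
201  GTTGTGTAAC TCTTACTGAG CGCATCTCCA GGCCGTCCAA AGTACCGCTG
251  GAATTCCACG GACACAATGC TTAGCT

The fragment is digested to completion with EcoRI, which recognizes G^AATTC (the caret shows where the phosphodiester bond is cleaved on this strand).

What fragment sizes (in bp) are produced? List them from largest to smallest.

147, 100, 25, 4 bp

EcoRI sites (GAATTC) start at positions 4, 151, 251.
EcoRI cuts after the first base of each site, so after positions 4, 151, 251.
Linear molecule, 3 cuts → 4 fragments:
  1–4 → 4 bp
  5–151 → 147 bp
  152–251 → 100 bp
  252–276 → 25 bp
Sorted largest to smallest: 147, 100, 25, 4 bp.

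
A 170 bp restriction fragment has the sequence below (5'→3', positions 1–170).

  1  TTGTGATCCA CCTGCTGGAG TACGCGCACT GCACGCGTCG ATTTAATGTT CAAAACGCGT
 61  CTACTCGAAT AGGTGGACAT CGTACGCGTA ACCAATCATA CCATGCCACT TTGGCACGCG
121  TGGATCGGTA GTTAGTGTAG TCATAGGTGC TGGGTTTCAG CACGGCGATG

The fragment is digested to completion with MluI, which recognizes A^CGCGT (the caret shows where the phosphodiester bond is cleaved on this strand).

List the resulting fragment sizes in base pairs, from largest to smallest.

54, 33, 32, 29, 22 bp

MluI sites (ACGCGT) start at positions 33, 55, 84, 116.
MluI cuts after the first base of each site, so after positions 33, 55, 84, 116.
Linear molecule, 4 cuts → 5 fragments:
  1–33 → 33 bp
  34–55 → 22 bp
  56–84 → 29 bp
  85–116 → 32 bp
  117–170 → 54 bp
Sorted largest to smallest: 54, 33, 32, 29, 22 bp.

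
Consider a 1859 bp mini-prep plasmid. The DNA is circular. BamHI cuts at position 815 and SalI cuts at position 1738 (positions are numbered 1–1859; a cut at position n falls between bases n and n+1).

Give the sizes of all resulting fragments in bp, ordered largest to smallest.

Combined cut positions (sorted): 815, 1738.
Circular molecule, 2 cuts → 2 fragments:
  1738 − 815 = 923 bp
  wrap: 1859 − 1738 + 815 = 936 bp
Sorted largest to smallest: 936, 923 bp.

936, 923 bp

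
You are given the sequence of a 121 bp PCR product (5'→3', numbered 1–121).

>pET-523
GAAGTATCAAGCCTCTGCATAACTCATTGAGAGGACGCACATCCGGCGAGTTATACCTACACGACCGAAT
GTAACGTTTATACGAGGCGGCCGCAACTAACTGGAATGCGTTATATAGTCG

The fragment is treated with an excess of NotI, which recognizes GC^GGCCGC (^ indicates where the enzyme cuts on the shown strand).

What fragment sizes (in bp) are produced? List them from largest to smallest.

The NotI site (GCGGCCGC) starts at position 87.
NotI cuts after base 2 of each site, so after position 88.
Linear molecule, 1 cut → 2 fragments:
  1–88 → 88 bp
  89–121 → 33 bp
Sorted largest to smallest: 88, 33 bp.

88, 33 bp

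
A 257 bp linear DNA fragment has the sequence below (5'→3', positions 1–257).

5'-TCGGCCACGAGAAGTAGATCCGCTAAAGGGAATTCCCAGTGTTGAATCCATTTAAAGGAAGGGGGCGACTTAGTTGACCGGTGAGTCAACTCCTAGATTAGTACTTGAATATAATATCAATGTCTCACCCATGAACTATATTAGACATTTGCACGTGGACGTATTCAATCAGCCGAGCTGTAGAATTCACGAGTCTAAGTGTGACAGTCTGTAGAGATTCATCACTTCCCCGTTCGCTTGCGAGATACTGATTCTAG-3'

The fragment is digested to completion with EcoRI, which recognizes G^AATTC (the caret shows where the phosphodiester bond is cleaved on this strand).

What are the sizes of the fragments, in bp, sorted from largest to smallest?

EcoRI sites (GAATTC) start at positions 30, 183.
EcoRI cuts after the first base of each site, so after positions 30, 183.
Linear molecule, 2 cuts → 3 fragments:
  1–30 → 30 bp
  31–183 → 153 bp
  184–257 → 74 bp
Sorted largest to smallest: 153, 74, 30 bp.

153, 74, 30 bp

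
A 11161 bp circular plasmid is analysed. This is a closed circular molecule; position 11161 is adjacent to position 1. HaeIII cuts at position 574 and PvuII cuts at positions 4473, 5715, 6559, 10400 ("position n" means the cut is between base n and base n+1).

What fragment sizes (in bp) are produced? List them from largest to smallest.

3899, 3841, 1335, 1242, 844 bp

Combined cut positions (sorted): 574, 4473, 5715, 6559, 10400.
Circular molecule, 5 cuts → 5 fragments:
  4473 − 574 = 3899 bp
  5715 − 4473 = 1242 bp
  6559 − 5715 = 844 bp
  10400 − 6559 = 3841 bp
  wrap: 11161 − 10400 + 574 = 1335 bp
Sorted largest to smallest: 3899, 3841, 1335, 1242, 844 bp.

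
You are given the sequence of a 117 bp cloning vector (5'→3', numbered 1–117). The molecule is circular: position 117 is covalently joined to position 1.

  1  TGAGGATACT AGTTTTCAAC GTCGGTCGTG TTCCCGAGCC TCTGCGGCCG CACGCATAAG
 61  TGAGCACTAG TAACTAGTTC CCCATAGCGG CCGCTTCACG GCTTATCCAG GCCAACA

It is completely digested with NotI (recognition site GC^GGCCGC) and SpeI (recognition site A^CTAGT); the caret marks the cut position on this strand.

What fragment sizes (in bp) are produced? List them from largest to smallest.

37, 37, 21, 15, 7 bp

NotI sites (GCGGCCGC) start at positions 44, 87.
NotI cuts after base 2 of each site, so after positions 45, 88.
SpeI sites (ACTAGT) start at positions 8, 66, 73.
SpeI cuts after the first base of each site, so after positions 8, 66, 73.
Combined cut positions: 8, 45, 66, 73, 88.
Circular molecule, 5 cuts → 5 fragments:
  9–45 → 37 bp
  46–66 → 21 bp
  67–73 → 7 bp
  74–88 → 15 bp
  89–117 then 1–8 → 29 + 8 = 37 bp
Sorted largest to smallest: 37, 37, 21, 15, 7 bp.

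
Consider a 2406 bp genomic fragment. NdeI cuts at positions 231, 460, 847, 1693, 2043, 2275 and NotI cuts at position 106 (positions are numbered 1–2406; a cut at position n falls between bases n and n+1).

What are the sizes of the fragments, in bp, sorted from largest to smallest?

846, 387, 350, 232, 229, 131, 125, 106 bp

Combined cut positions (sorted): 106, 231, 460, 847, 1693, 2043, 2275.
Linear molecule, 7 cuts → 8 fragments:
  106 − 0 = 106 bp
  231 − 106 = 125 bp
  460 − 231 = 229 bp
  847 − 460 = 387 bp
  1693 − 847 = 846 bp
  2043 − 1693 = 350 bp
  2275 − 2043 = 232 bp
  2406 − 2275 = 131 bp
Sorted largest to smallest: 846, 387, 350, 232, 229, 131, 125, 106 bp.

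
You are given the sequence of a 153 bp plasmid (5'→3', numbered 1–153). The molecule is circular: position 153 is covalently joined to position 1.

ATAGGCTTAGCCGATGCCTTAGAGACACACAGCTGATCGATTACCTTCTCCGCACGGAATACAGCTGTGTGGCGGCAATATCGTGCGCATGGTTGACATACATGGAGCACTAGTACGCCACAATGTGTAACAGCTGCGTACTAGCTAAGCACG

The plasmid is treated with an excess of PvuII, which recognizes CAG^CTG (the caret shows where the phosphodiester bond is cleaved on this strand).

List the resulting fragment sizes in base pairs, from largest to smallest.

PvuII sites (CAGCTG) start at positions 30, 62, 131.
PvuII cuts after base 3 of each site, so after positions 32, 64, 133.
Circular molecule, 3 cuts → 3 fragments:
  33–64 → 32 bp
  65–133 → 69 bp
  134–153 then 1–32 → 20 + 32 = 52 bp
Sorted largest to smallest: 69, 52, 32 bp.

69, 52, 32 bp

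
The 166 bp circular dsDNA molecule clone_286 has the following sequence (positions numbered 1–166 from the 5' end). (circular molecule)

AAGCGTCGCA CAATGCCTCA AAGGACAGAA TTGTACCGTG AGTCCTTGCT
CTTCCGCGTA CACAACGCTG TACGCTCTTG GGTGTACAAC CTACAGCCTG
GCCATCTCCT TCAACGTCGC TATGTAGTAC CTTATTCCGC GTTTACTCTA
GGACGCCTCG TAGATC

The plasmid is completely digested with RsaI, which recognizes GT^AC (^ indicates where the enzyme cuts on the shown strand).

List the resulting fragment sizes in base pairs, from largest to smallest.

RsaI sites (GTAC) start at positions 33, 58, 70, 84, 127.
RsaI cuts after base 2 of each site, so after positions 34, 59, 71, 85, 128.
Circular molecule, 5 cuts → 5 fragments:
  35–59 → 25 bp
  60–71 → 12 bp
  72–85 → 14 bp
  86–128 → 43 bp
  129–166 then 1–34 → 38 + 34 = 72 bp
Sorted largest to smallest: 72, 43, 25, 14, 12 bp.

72, 43, 25, 14, 12 bp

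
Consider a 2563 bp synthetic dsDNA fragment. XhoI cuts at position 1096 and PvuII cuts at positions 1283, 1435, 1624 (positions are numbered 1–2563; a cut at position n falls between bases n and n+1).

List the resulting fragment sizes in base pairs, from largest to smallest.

1096, 939, 189, 187, 152 bp

Combined cut positions (sorted): 1096, 1283, 1435, 1624.
Linear molecule, 4 cuts → 5 fragments:
  1096 − 0 = 1096 bp
  1283 − 1096 = 187 bp
  1435 − 1283 = 152 bp
  1624 − 1435 = 189 bp
  2563 − 1624 = 939 bp
Sorted largest to smallest: 1096, 939, 189, 187, 152 bp.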